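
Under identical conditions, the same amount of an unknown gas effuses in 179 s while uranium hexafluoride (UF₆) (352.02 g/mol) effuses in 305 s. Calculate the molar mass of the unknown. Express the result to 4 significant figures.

121.2 g/mol

From Graham's law, t_X/t_UF₆ = √(M_X/M_UF₆).
179/305 = 0.5869 = √(M_X/352.02)
M_X = 352.02 × 0.5869² = 352.02 × 0.3444 = 121.2 g/mol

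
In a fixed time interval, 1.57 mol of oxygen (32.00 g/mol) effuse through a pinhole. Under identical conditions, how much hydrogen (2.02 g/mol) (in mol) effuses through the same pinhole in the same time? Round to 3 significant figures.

From Graham's law, rate_H₂/rate_O₂ = √(M_O₂/M_H₂) = √(32.00/2.02) = √15.84 = 3.980.
So the amount for H₂ is 1.57 × 3.980 = 6.25 mol.

6.25 mol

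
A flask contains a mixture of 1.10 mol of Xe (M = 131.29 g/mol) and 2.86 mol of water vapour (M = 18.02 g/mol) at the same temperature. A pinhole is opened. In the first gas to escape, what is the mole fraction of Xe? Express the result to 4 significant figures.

0.1247

The effusion rate of species i is ∝ p_i/√M_i ∝ n_i/√M_i.
So x_Xe in the escaping gas = (n_Xe/√M_Xe) / Σ(n_i/√M_i)
= (1.10/√131.29) / (1.10/√131.29 + 2.86/√18.02) = 0.09600/(0.09600 + 0.6737) = 0.1247.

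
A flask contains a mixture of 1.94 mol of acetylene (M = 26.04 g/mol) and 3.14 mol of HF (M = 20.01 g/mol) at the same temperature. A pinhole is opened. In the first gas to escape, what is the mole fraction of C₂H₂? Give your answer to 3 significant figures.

The effusion rate of species i is ∝ p_i/√M_i ∝ n_i/√M_i.
So x_C₂H₂ in the escaping gas = (n_C₂H₂/√M_C₂H₂) / Σ(n_i/√M_i)
= (1.94/√26.04) / (1.94/√26.04 + 3.14/√20.01) = 0.3802/(0.3802 + 0.7019) = 0.351.

0.351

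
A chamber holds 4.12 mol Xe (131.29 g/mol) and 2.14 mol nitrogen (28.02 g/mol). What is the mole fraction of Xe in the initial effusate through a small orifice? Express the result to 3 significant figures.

Effusion rate of each component ∝ n_i/√M_i (partial pressure × 1/√M).
So x_Xe in the escaping gas = (n_Xe/√M_Xe) / Σ(n_i/√M_i)
= (4.12/√131.29) / (4.12/√131.29 + 2.14/√28.02) = 0.3596/(0.3596 + 0.4043) = 0.471.

0.471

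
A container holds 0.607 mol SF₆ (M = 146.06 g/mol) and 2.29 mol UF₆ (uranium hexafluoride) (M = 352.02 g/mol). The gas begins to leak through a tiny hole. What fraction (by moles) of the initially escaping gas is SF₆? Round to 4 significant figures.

The effusion rate of species i is ∝ p_i/√M_i ∝ n_i/√M_i.
x_SF₆(eff) = (n_SF₆/√M_SF₆) / (n_SF₆/√M_SF₆ + n_UF₆/√M_UF₆)
= (0.607/√146.06) / (0.607/√146.06 + 2.29/√352.02) = 0.05023/(0.05023 + 0.1221) = 0.2915.

0.2915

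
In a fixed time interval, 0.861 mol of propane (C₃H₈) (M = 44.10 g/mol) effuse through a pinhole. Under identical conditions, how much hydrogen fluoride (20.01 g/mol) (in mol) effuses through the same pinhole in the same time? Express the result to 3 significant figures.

From Graham's law, rate_HF/rate_C₃H₈ = √(M_C₃H₈/M_HF) = √(44.10/20.01) = √2.204 = 1.485.
So the amount for HF is 0.861 × 1.485 = 1.28 mol.

1.28 mol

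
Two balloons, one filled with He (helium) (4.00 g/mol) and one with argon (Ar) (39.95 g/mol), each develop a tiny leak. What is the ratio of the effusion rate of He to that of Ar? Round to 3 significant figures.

3.16

Graham's law gives rate_He/rate_Ar = √(M_Ar/M_He) = √(39.95/4.00) = √9.988 = 3.16.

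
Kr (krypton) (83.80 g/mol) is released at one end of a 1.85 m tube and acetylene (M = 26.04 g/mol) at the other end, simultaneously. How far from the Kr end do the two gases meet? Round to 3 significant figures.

0.662 m

The fronts meet when d_Kr + d_C₂H₂ = L with d_Kr/d_C₂H₂ = √(M_C₂H₂/M_Kr) (Graham's law). Here √(M_C₂H₂/M_Kr) = √(26.04/83.80) = 0.5574.
With d_Kr + d_C₂H₂ = 1.85 m, d_C₂H₂ = 1.85/(1 + 0.5574) = 1.188 m.
d_Kr = 1.85 − 1.188 = 0.662 m.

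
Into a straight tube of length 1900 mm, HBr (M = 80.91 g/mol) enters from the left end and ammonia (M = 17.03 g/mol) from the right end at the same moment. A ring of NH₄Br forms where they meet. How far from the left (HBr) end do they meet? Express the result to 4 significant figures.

597.5 mm

The fronts meet when d_HBr + d_NH₃ = L with d_HBr/d_NH₃ = √(M_NH₃/M_HBr) (Graham's law). Here √(M_NH₃/M_HBr) = √(17.03/80.91) = 0.4588.
With d_HBr + d_NH₃ = 1900 mm, d_NH₃ = 1900/(1 + 0.4588) = 1302 mm.
d_HBr = 1900 − 1302 = 597.5 mm.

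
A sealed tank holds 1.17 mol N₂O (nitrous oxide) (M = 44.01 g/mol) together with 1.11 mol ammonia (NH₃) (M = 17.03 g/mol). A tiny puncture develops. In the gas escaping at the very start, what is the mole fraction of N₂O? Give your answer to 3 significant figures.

0.396

Rate_i ∝ x_i/√M_i (Graham's law weighted by mole fraction), so the effusate composition follows n_i/√M_i.
So x_N₂O in the escaping gas = (n_N₂O/√M_N₂O) / Σ(n_i/√M_i)
= (1.17/√44.01) / (1.17/√44.01 + 1.11/√17.03) = 0.1764/(0.1764 + 0.2690) = 0.396.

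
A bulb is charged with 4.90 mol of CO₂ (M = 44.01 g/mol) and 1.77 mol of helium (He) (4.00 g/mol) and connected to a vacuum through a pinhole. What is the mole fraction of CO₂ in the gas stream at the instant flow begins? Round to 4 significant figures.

Each component's effusion rate ∝ (its partial pressure)·(1/√M) ∝ n_i/√M_i.
So x_CO₂ in the escaping gas = (n_CO₂/√M_CO₂) / Σ(n_i/√M_i)
= (4.90/√44.01) / (4.90/√44.01 + 1.77/√4.00) = 0.7386/(0.7386 + 0.8850) = 0.4549.

0.4549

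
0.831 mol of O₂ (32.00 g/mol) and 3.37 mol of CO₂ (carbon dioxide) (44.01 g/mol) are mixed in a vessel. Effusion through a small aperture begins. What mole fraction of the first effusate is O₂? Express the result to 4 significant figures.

0.2243

Effusion rate of each component ∝ n_i/√M_i (partial pressure × 1/√M).
x_O₂(eff) = (n_O₂/√M_O₂) / (n_O₂/√M_O₂ + n_CO₂/√M_CO₂)
= (0.831/√32.00) / (0.831/√32.00 + 3.37/√44.01) = 0.1469/(0.1469 + 0.5080) = 0.2243.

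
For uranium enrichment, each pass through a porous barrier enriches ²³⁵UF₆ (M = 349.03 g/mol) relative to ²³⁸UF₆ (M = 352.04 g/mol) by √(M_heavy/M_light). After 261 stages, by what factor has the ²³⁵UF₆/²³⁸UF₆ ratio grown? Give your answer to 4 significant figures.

3.067

Each stage multiplies the ratio by α = √(352.04/349.03), so after 261 stages the overall factor is α^261 = (352.04/349.03)^(261/2).
= 1.00862^(261/2) = 3.067.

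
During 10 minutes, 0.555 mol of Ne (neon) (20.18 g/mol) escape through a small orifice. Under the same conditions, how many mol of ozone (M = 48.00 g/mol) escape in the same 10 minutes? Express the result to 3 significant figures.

0.360 mol

From Graham's law, rate_O₃/rate_Ne = √(M_Ne/M_O₃) = √(20.18/48.00) = √0.4204 = 0.6484.
So the amount for O₃ is 0.555 × 0.6484 = 0.360 mol.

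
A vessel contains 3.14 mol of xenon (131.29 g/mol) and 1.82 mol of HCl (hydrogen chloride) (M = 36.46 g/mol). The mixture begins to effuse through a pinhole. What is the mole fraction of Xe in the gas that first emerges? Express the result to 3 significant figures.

0.476

The effusion rate of species i is ∝ p_i/√M_i ∝ n_i/√M_i.
x_Xe(eff) = (n_Xe/√M_Xe) / (n_Xe/√M_Xe + n_HCl/√M_HCl)
= (3.14/√131.29) / (3.14/√131.29 + 1.82/√36.46) = 0.2740/(0.2740 + 0.3014) = 0.476.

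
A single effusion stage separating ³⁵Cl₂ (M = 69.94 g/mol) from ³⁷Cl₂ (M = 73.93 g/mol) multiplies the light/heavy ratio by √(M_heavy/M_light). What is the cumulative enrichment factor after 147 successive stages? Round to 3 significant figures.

59.0

The single-stage factor is √(M_heavy/M_light), so 147 stages give [√(73.93/69.94)]^147 = (73.93/69.94)^(147/2).
= 1.05705^(147/2) = 59.0.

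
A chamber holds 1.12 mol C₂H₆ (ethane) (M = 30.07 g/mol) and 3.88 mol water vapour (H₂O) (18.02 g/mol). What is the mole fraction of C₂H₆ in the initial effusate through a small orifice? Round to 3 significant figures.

0.183

The effusion rate of species i is ∝ p_i/√M_i ∝ n_i/√M_i.
x_C₂H₆(eff) = (n_C₂H₆/√M_C₂H₆) / (n_C₂H₆/√M_C₂H₆ + n_H₂O/√M_H₂O)
= (1.12/√30.07) / (1.12/√30.07 + 3.88/√18.02) = 0.2042/(0.2042 + 0.9140) = 0.183.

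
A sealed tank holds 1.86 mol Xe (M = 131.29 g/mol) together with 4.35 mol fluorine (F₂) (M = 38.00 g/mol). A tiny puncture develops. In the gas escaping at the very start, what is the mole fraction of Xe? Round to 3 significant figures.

The effusion rate of species i is ∝ p_i/√M_i ∝ n_i/√M_i.
x_Xe(eff) = (n_Xe/√M_Xe) / (n_Xe/√M_Xe + n_F₂/√M_F₂)
= (1.86/√131.29) / (1.86/√131.29 + 4.35/√38.00) = 0.1623/(0.1623 + 0.7057) = 0.187.

0.187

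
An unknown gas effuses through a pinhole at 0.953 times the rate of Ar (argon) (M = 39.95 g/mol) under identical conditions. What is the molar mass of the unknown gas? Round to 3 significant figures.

44.0 g/mol

Since effusion rate ∝ 1/√M, rate_X/rate_Ar = √(M_Ar/M_X).
0.953 = √(39.95/M_X)
M_X = 39.95 / 0.953² = 39.95 / 0.9082 = 44.0 g/mol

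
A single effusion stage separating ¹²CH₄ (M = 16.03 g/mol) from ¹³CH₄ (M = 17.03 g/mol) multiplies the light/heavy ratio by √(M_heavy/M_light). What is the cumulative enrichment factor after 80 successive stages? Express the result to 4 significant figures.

11.25

Overall factor = α^80 with α = √(17.03/16.03), i.e. (17.03/16.03)^(80/2).
= 1.06238^40 = 11.25.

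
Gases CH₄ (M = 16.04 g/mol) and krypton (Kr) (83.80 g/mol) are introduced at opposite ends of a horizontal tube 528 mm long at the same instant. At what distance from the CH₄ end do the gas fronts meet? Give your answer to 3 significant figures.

The fronts meet when d_CH₄ + d_Kr = L with d_CH₄/d_Kr = √(M_Kr/M_CH₄) (Graham's law). Here √(M_Kr/M_CH₄) = √(83.80/16.04) = 2.286.
With d_CH₄ + d_Kr = 528 mm, d_Kr = 528/(1 + 2.286) = 160.7 mm.
d_CH₄ = 528 − 160.7 = 367 mm.

367 mm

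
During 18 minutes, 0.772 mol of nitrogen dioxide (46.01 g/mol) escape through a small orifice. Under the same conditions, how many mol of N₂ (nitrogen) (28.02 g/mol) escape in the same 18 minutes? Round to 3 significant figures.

By Graham's law, rate_N₂/rate_NO₂ = √(M_NO₂/M_N₂) = √(46.01/28.02) = √1.642 = 1.281.
So the amount for N₂ is 0.772 × 1.281 = 0.989 mol.

0.989 mol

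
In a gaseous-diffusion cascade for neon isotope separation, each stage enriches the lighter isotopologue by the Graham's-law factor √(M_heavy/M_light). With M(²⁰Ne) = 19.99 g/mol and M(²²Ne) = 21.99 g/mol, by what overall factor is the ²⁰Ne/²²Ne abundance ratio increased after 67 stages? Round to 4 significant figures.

24.40

Each stage multiplies the ratio by α = √(21.99/19.99), so after 67 stages the overall factor is α^67 = (21.99/19.99)^(67/2).
= 1.10005^(67/2) = 24.40.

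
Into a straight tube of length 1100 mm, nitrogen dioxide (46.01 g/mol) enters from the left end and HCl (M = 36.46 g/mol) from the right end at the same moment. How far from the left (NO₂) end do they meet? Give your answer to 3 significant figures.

Distances travelled in equal time are proportional to diffusion rates, so d_NO₂/d_HCl = √(M_HCl/M_NO₂) = √(36.46/46.01) = 0.8902.
With d_NO₂ + d_HCl = 1100 mm, d_HCl = 1100/(1 + 0.8902) = 582.0 mm.
d_NO₂ = 1100 − 582.0 = 518 mm.

518 mm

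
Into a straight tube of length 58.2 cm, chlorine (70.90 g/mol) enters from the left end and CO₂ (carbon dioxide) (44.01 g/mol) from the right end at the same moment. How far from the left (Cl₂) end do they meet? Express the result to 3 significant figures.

Graham's law gives d_Cl₂/d_CO₂ = rate_Cl₂/rate_CO₂ = √(M_CO₂/M_Cl₂) = √(44.01/70.90) = 0.7879.
With d_Cl₂ + d_CO₂ = 58.2 cm, d_CO₂ = 58.2/(1 + 0.7879) = 32.55 cm.
d_Cl₂ = 58.2 − 32.55 = 25.6 cm.

25.6 cm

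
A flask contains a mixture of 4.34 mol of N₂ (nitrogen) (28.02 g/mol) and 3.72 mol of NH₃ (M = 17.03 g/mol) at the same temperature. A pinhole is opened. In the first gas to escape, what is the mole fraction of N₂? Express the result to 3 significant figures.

The effusion rate of species i is ∝ p_i/√M_i ∝ n_i/√M_i.
Mole fraction of N₂ in the effusate = (n_N₂/√M_N₂) / (n_N₂/√M_N₂ + n_NH₃/√M_NH₃)
= (4.34/√28.02) / (4.34/√28.02 + 3.72/√17.03) = 0.8199/(0.8199 + 0.9014) = 0.476.

0.476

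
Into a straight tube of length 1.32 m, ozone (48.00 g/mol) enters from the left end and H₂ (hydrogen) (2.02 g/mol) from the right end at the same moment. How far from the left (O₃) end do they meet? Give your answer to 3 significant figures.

0.225 m

Distances travelled in equal time are proportional to diffusion rates, so d_O₃/d_H₂ = √(M_H₂/M_O₃) = √(2.02/48.00) = 0.2051.
With d_O₃ + d_H₂ = 1.32 m, d_H₂ = 1.32/(1 + 0.2051) = 1.095 m.
d_O₃ = 1.32 − 1.095 = 0.225 m.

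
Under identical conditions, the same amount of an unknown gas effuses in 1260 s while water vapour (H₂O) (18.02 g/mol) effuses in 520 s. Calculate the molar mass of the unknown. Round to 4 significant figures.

By Graham's law, t_X/t_H₂O = √(M_X/M_H₂O).
1260/520 = 2.423 = √(M_X/18.02)
M_X = 18.02 × 2.423² = 18.02 × 5.871 = 105.8 g/mol

105.8 g/mol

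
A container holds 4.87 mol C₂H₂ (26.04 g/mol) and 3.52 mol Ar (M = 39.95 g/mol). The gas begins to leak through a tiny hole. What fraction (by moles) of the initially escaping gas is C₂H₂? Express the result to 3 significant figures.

0.631

Each component's effusion rate ∝ (its partial pressure)·(1/√M) ∝ n_i/√M_i.
x_C₂H₂(eff) = (n_C₂H₂/√M_C₂H₂) / (n_C₂H₂/√M_C₂H₂ + n_Ar/√M_Ar)
= (4.87/√26.04) / (4.87/√26.04 + 3.52/√39.95) = 0.9544/(0.9544 + 0.5569) = 0.631.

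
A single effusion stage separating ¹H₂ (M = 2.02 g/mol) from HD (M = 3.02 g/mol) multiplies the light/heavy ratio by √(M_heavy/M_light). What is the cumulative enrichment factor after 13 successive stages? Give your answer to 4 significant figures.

Each stage multiplies the ratio by α = √(3.02/2.02), so after 13 stages the overall factor is α^13 = (3.02/2.02)^(13/2).
= 1.49505^(13/2) = 13.65.

13.65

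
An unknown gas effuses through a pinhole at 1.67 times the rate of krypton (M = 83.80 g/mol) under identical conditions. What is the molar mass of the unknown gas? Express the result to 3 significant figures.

Graham's law gives rate_X/rate_Kr = √(M_Kr/M_X).
1.67 = √(83.80/M_X)
M_X = 83.80 / 1.67² = 83.80 / 2.789 = 30.0 g/mol

30.0 g/mol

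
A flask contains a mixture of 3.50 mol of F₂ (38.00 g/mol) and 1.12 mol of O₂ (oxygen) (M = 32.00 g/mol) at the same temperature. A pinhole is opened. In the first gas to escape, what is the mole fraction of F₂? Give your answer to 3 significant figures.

0.741

Each component's effusion rate ∝ (its partial pressure)·(1/√M) ∝ n_i/√M_i.
x_F₂(eff) = (n_F₂/√M_F₂) / (n_F₂/√M_F₂ + n_O₂/√M_O₂)
= (3.50/√38.00) / (3.50/√38.00 + 1.12/√32.00) = 0.5678/(0.5678 + 0.1980) = 0.741.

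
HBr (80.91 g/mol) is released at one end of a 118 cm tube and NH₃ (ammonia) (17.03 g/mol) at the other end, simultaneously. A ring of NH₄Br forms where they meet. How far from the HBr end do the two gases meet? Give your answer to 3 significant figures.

37.1 cm

The fronts meet when d_HBr + d_NH₃ = L with d_HBr/d_NH₃ = √(M_NH₃/M_HBr) (Graham's law). Here √(M_NH₃/M_HBr) = √(17.03/80.91) = 0.4588.
With d_HBr + d_NH₃ = 118 cm, d_NH₃ = 118/(1 + 0.4588) = 80.89 cm.
d_HBr = 118 − 80.89 = 37.1 cm.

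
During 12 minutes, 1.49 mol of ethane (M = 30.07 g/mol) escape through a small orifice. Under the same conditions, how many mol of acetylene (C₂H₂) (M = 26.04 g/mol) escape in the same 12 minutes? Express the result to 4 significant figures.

Using Graham's law: rate_C₂H₂/rate_C₂H₆ = √(M_C₂H₆/M_C₂H₂) = √(30.07/26.04) = √1.155 = 1.075.
So the amount for C₂H₂ is 1.49 × 1.075 = 1.601 mol.

1.601 mol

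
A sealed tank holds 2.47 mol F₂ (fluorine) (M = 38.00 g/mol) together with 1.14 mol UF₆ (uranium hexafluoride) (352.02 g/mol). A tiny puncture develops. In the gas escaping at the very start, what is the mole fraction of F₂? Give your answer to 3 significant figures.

The effusion rate of species i is ∝ p_i/√M_i ∝ n_i/√M_i.
x_F₂(eff) = (n_F₂/√M_F₂) / (n_F₂/√M_F₂ + n_UF₆/√M_UF₆)
= (2.47/√38.00) / (2.47/√38.00 + 1.14/√352.02) = 0.4007/(0.4007 + 0.06076) = 0.868.

0.868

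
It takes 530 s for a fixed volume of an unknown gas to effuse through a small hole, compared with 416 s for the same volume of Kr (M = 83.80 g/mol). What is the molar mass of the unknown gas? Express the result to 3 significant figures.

By Graham's law, t_X/t_Kr = √(M_X/M_Kr).
530/416 = 1.274 = √(M_X/83.80)
M_X = 83.80 × 1.274² = 83.80 × 1.623 = 136 g/mol

136 g/mol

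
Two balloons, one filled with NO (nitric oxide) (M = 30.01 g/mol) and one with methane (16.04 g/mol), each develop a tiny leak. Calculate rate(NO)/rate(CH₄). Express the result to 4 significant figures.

Since effusion rate ∝ 1/√M, rate_NO/rate_CH₄ = √(M_CH₄/M_NO) = √(16.04/30.01) = √0.5345 = 0.7311.

0.7311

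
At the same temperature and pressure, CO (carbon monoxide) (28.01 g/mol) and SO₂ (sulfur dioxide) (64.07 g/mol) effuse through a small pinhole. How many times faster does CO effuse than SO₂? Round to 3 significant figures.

Since effusion rate ∝ 1/√M, rate_CO/rate_SO₂ = √(M_SO₂/M_CO) = √(64.07/28.01) = √2.287 = 1.51.

1.51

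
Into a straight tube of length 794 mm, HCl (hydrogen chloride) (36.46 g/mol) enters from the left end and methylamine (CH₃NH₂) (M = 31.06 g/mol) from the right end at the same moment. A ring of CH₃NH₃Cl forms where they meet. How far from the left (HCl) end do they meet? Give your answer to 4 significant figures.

Graham's law gives d_HCl/d_CH₃NH₂ = rate_HCl/rate_CH₃NH₂ = √(M_CH₃NH₂/M_HCl) = √(31.06/36.46) = 0.9230.
With d_HCl + d_CH₃NH₂ = 794 mm, d_CH₃NH₂ = 794/(1 + 0.9230) = 412.9 mm.
d_HCl = 794 − 412.9 = 381.1 mm.

381.1 mm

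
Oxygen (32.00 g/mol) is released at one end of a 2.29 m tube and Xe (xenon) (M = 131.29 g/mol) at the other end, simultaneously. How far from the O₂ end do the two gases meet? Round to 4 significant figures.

1.533 m

Distances travelled in equal time are proportional to diffusion rates, so d_O₂/d_Xe = √(M_Xe/M_O₂) = √(131.29/32.00) = 2.026.
With d_O₂ + d_Xe = 2.29 m, d_Xe = 2.29/(1 + 2.026) = 0.7569 m.
d_O₂ = 2.29 − 0.7569 = 1.533 m.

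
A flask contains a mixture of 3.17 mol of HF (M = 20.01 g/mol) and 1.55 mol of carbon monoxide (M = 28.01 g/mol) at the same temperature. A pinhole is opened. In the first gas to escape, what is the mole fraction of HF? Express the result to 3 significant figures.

Rate_i ∝ x_i/√M_i (Graham's law weighted by mole fraction), so the effusate composition follows n_i/√M_i.
So x_HF in the escaping gas = (n_HF/√M_HF) / Σ(n_i/√M_i)
= (3.17/√20.01) / (3.17/√20.01 + 1.55/√28.01) = 0.7087/(0.7087 + 0.2929) = 0.708.

0.708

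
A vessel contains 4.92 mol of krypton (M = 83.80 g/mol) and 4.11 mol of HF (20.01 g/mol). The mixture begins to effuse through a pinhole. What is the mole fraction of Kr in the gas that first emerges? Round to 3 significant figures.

0.369

Rate_i ∝ x_i/√M_i (Graham's law weighted by mole fraction), so the effusate composition follows n_i/√M_i.
Mole fraction of Kr in the effusate = (n_Kr/√M_Kr) / (n_Kr/√M_Kr + n_HF/√M_HF)
= (4.92/√83.80) / (4.92/√83.80 + 4.11/√20.01) = 0.5375/(0.5375 + 0.9188) = 0.369.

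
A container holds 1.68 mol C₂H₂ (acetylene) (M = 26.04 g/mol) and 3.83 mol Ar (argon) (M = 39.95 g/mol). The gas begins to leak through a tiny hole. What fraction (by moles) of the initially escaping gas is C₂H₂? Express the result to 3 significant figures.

The effusion rate of species i is ∝ p_i/√M_i ∝ n_i/√M_i.
x_C₂H₂(eff) = (n_C₂H₂/√M_C₂H₂) / (n_C₂H₂/√M_C₂H₂ + n_Ar/√M_Ar)
= (1.68/√26.04) / (1.68/√26.04 + 3.83/√39.95) = 0.3292/(0.3292 + 0.6060) = 0.352.

0.352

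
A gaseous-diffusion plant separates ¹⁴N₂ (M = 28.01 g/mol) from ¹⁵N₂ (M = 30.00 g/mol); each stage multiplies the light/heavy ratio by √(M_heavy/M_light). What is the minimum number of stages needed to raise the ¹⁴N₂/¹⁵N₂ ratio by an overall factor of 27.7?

With α = √(30.00/28.01) per stage, ln α = ½ ln(1.07105) = 0.03432.
Need α^N ≥ 27.7 ⇒ N ≥ ln(27.7) / ln α = 3.321 / 0.03432 = 96.78.
Rounding up, N = 97 stages.

97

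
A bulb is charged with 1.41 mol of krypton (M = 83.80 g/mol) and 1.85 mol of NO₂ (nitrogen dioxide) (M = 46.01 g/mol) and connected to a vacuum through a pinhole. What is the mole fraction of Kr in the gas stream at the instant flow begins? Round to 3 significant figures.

The effusion rate of species i is ∝ p_i/√M_i ∝ n_i/√M_i.
x_Kr(eff) = (n_Kr/√M_Kr) / (n_Kr/√M_Kr + n_NO₂/√M_NO₂)
= (1.41/√83.80) / (1.41/√83.80 + 1.85/√46.01) = 0.1540/(0.1540 + 0.2727) = 0.361.

0.361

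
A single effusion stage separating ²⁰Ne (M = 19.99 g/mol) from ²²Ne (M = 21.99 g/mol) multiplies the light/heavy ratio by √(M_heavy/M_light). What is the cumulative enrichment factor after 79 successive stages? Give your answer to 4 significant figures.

Overall factor = α^79 with α = √(21.99/19.99), i.e. (21.99/19.99)^(79/2).
= 1.10005^(79/2) = 43.23.

43.23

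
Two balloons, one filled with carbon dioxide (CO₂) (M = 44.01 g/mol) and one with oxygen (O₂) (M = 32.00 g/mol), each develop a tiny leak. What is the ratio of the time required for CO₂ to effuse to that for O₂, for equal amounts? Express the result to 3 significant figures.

From Graham's law, t_CO₂/t_O₂ = √(M_CO₂/M_O₂) = √(44.01/32.00) = √1.375 = 1.17.

1.17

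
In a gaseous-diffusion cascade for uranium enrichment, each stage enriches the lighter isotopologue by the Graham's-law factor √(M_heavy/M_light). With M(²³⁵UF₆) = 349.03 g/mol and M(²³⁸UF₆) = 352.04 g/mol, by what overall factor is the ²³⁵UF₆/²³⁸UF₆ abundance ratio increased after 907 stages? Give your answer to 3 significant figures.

49.1

The single-stage factor is √(M_heavy/M_light), so 907 stages give [√(352.04/349.03)]^907 = (352.04/349.03)^(907/2).
= 1.00862^(907/2) = 49.1.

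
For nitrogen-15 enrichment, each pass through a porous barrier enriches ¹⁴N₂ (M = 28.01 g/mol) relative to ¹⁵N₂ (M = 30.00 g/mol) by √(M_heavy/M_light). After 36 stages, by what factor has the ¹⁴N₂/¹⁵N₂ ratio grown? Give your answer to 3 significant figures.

After 36 stages the ratio has grown by (√(30.00/28.01))^36 = (30.00/28.01)^(36/2).
= 1.07105^18 = 3.44.

3.44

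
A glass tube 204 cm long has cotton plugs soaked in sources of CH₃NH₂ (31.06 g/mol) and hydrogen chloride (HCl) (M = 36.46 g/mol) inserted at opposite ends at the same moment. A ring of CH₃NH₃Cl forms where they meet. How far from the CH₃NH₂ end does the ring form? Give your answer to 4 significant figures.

106.1 cm

In equal time, each gas travels a distance ∝ its rate ∝ 1/√M, so d_CH₃NH₂/d_HCl = √(M_HCl/M_CH₃NH₂) = √(36.46/31.06) = 1.083.
With d_CH₃NH₂ + d_HCl = 204 cm, d_HCl = 204/(1 + 1.083) = 97.91 cm.
d_CH₃NH₂ = 204 − 97.91 = 106.1 cm.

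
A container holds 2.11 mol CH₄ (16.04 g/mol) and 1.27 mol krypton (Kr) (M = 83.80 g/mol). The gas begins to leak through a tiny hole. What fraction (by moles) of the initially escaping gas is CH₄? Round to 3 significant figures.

0.792

Each component's effusion rate ∝ (its partial pressure)·(1/√M) ∝ n_i/√M_i.
Mole fraction of CH₄ in the effusate = (n_CH₄/√M_CH₄) / (n_CH₄/√M_CH₄ + n_Kr/√M_Kr)
= (2.11/√16.04) / (2.11/√16.04 + 1.27/√83.80) = 0.5268/(0.5268 + 0.1387) = 0.792.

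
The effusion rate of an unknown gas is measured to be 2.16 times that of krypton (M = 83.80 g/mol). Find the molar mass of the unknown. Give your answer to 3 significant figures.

18.0 g/mol

Graham's law gives rate_X/rate_Kr = √(M_Kr/M_X).
2.16 = √(83.80/M_X)
M_X = 83.80 / 2.16² = 83.80 / 4.666 = 18.0 g/mol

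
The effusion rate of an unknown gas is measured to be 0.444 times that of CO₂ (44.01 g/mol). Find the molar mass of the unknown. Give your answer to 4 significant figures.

Since effusion rate ∝ 1/√M, rate_X/rate_CO₂ = √(M_CO₂/M_X).
0.444 = √(44.01/M_X)
M_X = 44.01 / 0.444² = 44.01 / 0.1971 = 223.2 g/mol

223.2 g/mol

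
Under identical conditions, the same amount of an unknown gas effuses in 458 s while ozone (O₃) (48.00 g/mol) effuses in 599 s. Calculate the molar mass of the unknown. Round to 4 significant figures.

Using Graham's law: t_X/t_O₃ = √(M_X/M_O₃).
458/599 = 0.7646 = √(M_X/48.00)
M_X = 48.00 × 0.7646² = 48.00 × 0.5846 = 28.06 g/mol

28.06 g/mol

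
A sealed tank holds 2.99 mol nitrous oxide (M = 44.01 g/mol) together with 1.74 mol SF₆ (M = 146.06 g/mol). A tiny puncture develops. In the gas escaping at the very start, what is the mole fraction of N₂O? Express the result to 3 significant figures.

The effusion rate of species i is ∝ p_i/√M_i ∝ n_i/√M_i.
x_N₂O(eff) = (n_N₂O/√M_N₂O) / (n_N₂O/√M_N₂O + n_SF₆/√M_SF₆)
= (2.99/√44.01) / (2.99/√44.01 + 1.74/√146.06) = 0.4507/(0.4507 + 0.1440) = 0.758.

0.758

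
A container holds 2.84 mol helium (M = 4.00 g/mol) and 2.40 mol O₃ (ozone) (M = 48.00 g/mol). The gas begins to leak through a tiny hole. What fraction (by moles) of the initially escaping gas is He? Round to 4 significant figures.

Each component's effusion rate ∝ (its partial pressure)·(1/√M) ∝ n_i/√M_i.
So x_He in the escaping gas = (n_He/√M_He) / Σ(n_i/√M_i)
= (2.84/√4.00) / (2.84/√4.00 + 2.40/√48.00) = 1.420/(1.420 + 0.3464) = 0.8039.

0.8039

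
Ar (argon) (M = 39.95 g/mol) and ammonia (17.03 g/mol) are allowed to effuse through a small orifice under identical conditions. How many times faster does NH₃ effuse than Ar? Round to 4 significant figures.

From Graham's law, rate_NH₃/rate_Ar = √(M_Ar/M_NH₃) = √(39.95/17.03) = √2.346 = 1.532.

1.532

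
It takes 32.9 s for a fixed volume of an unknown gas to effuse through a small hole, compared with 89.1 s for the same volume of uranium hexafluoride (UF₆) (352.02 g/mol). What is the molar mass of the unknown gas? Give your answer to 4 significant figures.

48.00 g/mol

Graham's law gives t_X/t_UF₆ = √(M_X/M_UF₆).
32.9/89.1 = 0.3692 = √(M_X/352.02)
M_X = 352.02 × 0.3692² = 352.02 × 0.1363 = 48.00 g/mol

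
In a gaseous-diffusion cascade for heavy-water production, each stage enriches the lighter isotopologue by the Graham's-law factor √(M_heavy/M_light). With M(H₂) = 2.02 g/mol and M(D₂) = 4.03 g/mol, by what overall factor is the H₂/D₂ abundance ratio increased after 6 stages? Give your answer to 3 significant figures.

Each stage multiplies the ratio by α = √(4.03/2.02), so after 6 stages the overall factor is α^6 = (4.03/2.02)^(6/2).
= 1.99505^3 = 7.94.

7.94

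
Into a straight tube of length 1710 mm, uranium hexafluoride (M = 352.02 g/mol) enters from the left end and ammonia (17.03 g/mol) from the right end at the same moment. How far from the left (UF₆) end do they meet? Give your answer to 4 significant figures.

308.3 mm

In equal time, each gas travels a distance ∝ its rate ∝ 1/√M, so d_UF₆/d_NH₃ = √(M_NH₃/M_UF₆) = √(17.03/352.02) = 0.2199.
With d_UF₆ + d_NH₃ = 1710 mm, d_NH₃ = 1710/(1 + 0.2199) = 1402 mm.
d_UF₆ = 1710 − 1402 = 308.3 mm.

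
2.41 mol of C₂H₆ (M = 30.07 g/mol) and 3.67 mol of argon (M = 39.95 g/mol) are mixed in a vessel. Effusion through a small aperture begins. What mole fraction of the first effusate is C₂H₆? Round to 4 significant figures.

0.4308

Effusion rate of each component ∝ n_i/√M_i (partial pressure × 1/√M).
So x_C₂H₆ in the escaping gas = (n_C₂H₆/√M_C₂H₆) / Σ(n_i/√M_i)
= (2.41/√30.07) / (2.41/√30.07 + 3.67/√39.95) = 0.4395/(0.4395 + 0.5806) = 0.4308.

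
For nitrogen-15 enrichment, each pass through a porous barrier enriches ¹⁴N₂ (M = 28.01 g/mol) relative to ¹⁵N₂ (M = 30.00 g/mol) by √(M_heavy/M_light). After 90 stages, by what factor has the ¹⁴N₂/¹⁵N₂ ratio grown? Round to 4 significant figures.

21.95

Each stage multiplies the ratio by α = √(30.00/28.01), so after 90 stages the overall factor is α^90 = (30.00/28.01)^(90/2).
= 1.07105^45 = 21.95.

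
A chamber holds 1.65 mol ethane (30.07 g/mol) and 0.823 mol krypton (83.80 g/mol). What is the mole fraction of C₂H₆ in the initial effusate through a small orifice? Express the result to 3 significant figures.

0.770

Each component's effusion rate ∝ (its partial pressure)·(1/√M) ∝ n_i/√M_i.
So x_C₂H₆ in the escaping gas = (n_C₂H₆/√M_C₂H₆) / Σ(n_i/√M_i)
= (1.65/√30.07) / (1.65/√30.07 + 0.823/√83.80) = 0.3009/(0.3009 + 0.08990) = 0.770.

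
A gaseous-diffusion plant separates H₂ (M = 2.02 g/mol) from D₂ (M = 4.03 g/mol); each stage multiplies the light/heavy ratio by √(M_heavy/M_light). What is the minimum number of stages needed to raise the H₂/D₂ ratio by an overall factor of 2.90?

4

Per stage α = (4.03/2.02)^(1/2) = 1.99505^0.5, giving ln α = 0.3453.
Need α^N ≥ 2.90 ⇒ N ≥ ln(2.90) / ln α = 1.065 / 0.3453 = 3.08.
Rounding up, N = 4 stages.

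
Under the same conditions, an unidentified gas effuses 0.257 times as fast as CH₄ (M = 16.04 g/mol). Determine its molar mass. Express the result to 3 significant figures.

243 g/mol

By Graham's law, rate_X/rate_CH₄ = √(M_CH₄/M_X).
0.257 = √(16.04/M_X)
M_X = 16.04 / 0.257² = 16.04 / 0.06605 = 243 g/mol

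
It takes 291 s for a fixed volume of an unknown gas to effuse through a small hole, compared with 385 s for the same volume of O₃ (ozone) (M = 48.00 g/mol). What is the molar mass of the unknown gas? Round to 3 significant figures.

Graham's law gives t_X/t_O₃ = √(M_X/M_O₃).
291/385 = 0.7558 = √(M_X/48.00)
M_X = 48.00 × 0.7558² = 48.00 × 0.5713 = 27.4 g/mol

27.4 g/mol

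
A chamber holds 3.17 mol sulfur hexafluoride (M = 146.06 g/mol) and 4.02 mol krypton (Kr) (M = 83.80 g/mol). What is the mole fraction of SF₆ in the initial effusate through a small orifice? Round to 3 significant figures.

Rate_i ∝ x_i/√M_i (Graham's law weighted by mole fraction), so the effusate composition follows n_i/√M_i.
Mole fraction of SF₆ in the effusate = (n_SF₆/√M_SF₆) / (n_SF₆/√M_SF₆ + n_Kr/√M_Kr)
= (3.17/√146.06) / (3.17/√146.06 + 4.02/√83.80) = 0.2623/(0.2623 + 0.4391) = 0.374.

0.374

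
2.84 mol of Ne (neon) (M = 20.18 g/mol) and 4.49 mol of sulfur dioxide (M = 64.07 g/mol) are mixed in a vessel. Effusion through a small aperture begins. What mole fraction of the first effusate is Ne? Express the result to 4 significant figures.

The effusion rate of species i is ∝ p_i/√M_i ∝ n_i/√M_i.
x_Ne(eff) = (n_Ne/√M_Ne) / (n_Ne/√M_Ne + n_SO₂/√M_SO₂)
= (2.84/√20.18) / (2.84/√20.18 + 4.49/√64.07) = 0.6322/(0.6322 + 0.5609) = 0.5299.

0.5299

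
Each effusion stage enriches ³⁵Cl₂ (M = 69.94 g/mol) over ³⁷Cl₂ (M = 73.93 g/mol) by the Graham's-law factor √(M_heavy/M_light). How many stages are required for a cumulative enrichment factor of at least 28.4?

Single-stage factor α = √(73.93/69.94), so ln α = ½ ln(1.05705) = 0.02774.
Need α^N ≥ 28.4 ⇒ N ≥ ln(28.4) / ln α = 3.346 / 0.02774 = 120.63.
Rounding up, N = 121 stages.

121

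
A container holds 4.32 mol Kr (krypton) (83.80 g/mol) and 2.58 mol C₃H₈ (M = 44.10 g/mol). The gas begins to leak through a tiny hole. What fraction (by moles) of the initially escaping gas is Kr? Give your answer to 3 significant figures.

0.548

The effusion rate of species i is ∝ p_i/√M_i ∝ n_i/√M_i.
Mole fraction of Kr in the effusate = (n_Kr/√M_Kr) / (n_Kr/√M_Kr + n_C₃H₈/√M_C₃H₈)
= (4.32/√83.80) / (4.32/√83.80 + 2.58/√44.10) = 0.4719/(0.4719 + 0.3885) = 0.548.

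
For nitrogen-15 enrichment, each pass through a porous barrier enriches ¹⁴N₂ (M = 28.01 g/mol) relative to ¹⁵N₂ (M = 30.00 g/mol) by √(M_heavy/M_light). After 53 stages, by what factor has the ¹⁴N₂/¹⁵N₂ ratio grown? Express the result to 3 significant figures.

6.16

Each stage multiplies the ratio by α = √(30.00/28.01), so after 53 stages the overall factor is α^53 = (30.00/28.01)^(53/2).
= 1.07105^(53/2) = 6.16.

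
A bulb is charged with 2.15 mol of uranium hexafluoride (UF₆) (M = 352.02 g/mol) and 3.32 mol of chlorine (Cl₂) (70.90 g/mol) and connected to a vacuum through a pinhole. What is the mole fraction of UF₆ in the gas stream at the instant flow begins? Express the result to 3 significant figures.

0.225

Each component's effusion rate ∝ (its partial pressure)·(1/√M) ∝ n_i/√M_i.
Mole fraction of UF₆ in the effusate = (n_UF₆/√M_UF₆) / (n_UF₆/√M_UF₆ + n_Cl₂/√M_Cl₂)
= (2.15/√352.02) / (2.15/√352.02 + 3.32/√70.90) = 0.1146/(0.1146 + 0.3943) = 0.225.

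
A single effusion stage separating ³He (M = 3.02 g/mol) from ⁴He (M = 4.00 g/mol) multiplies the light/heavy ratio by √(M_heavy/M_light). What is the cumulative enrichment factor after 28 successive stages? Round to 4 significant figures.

51.14

Each stage multiplies the ratio by α = √(4.00/3.02), so after 28 stages the overall factor is α^28 = (4.00/3.02)^(28/2).
= 1.32450^14 = 51.14.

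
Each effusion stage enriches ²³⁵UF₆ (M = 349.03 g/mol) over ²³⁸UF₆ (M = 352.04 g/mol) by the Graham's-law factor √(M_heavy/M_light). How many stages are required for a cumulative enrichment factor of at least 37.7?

846

With α = √(352.04/349.03) per stage, ln α = ½ ln(1.00862) = 0.004293.
Need α^N ≥ 37.7 ⇒ N ≥ ln(37.7) / ln α = 3.630 / 0.004293 = 845.39.
Rounding up, N = 846 stages.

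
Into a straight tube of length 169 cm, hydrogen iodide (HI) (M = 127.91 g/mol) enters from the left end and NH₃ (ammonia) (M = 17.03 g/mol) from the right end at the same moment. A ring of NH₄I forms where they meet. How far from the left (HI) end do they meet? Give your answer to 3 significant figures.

45.2 cm

Distances travelled in equal time are proportional to diffusion rates, so d_HI/d_NH₃ = √(M_NH₃/M_HI) = √(17.03/127.91) = 0.3649.
With d_HI + d_NH₃ = 169 cm, d_NH₃ = 169/(1 + 0.3649) = 123.8 cm.
d_HI = 169 − 123.8 = 45.2 cm.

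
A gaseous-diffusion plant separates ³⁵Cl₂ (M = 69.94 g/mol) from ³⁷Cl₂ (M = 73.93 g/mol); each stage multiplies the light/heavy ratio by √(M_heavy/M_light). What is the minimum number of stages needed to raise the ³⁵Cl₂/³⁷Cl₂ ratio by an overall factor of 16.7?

Per stage α = (73.93/69.94)^(1/2) = 1.05705^0.5, giving ln α = 0.02774.
Need α^N ≥ 16.7 ⇒ N ≥ ln(16.7) / ln α = 2.815 / 0.02774 = 101.49.
Rounding up, N = 102 stages.

102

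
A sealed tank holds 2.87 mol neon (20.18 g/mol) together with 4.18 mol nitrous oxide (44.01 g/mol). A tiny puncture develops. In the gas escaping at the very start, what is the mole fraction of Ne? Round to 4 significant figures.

0.5035

The effusion rate of species i is ∝ p_i/√M_i ∝ n_i/√M_i.
So x_Ne in the escaping gas = (n_Ne/√M_Ne) / Σ(n_i/√M_i)
= (2.87/√20.18) / (2.87/√20.18 + 4.18/√44.01) = 0.6389/(0.6389 + 0.6301) = 0.5035.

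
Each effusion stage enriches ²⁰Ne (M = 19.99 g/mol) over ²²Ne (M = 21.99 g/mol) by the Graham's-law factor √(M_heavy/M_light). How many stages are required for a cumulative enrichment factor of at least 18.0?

Single-stage factor α = √(21.99/19.99), so ln α = ½ ln(1.10005) = 0.04768.
Need α^N ≥ 18.0 ⇒ N ≥ ln(18.0) / ln α = 2.890 / 0.04768 = 60.62.
Minimum whole number of stages: N = 61.

61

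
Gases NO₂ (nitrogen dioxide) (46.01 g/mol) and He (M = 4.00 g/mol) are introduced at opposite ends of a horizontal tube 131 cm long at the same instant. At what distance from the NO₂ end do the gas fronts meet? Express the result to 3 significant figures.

29.8 cm

Graham's law gives d_NO₂/d_He = rate_NO₂/rate_He = √(M_He/M_NO₂) = √(4.00/46.01) = 0.2949.
With d_NO₂ + d_He = 131 cm, d_He = 131/(1 + 0.2949) = 101.2 cm.
d_NO₂ = 131 − 101.2 = 29.8 cm.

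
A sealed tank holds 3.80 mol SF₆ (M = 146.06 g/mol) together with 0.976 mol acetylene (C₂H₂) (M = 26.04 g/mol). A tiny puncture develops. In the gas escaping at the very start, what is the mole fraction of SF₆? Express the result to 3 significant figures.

Each component's effusion rate ∝ (its partial pressure)·(1/√M) ∝ n_i/√M_i.
Mole fraction of SF₆ in the effusate = (n_SF₆/√M_SF₆) / (n_SF₆/√M_SF₆ + n_C₂H₂/√M_C₂H₂)
= (3.80/√146.06) / (3.80/√146.06 + 0.976/√26.04) = 0.3144/(0.3144 + 0.1913) = 0.622.

0.622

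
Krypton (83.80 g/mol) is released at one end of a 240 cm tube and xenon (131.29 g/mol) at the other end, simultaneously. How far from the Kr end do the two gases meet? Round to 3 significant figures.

Distances travelled in equal time are proportional to diffusion rates, so d_Kr/d_Xe = √(M_Xe/M_Kr) = √(131.29/83.80) = 1.252.
With d_Kr + d_Xe = 240 cm, d_Xe = 240/(1 + 1.252) = 106.6 cm.
d_Kr = 240 − 106.6 = 133 cm.

133 cm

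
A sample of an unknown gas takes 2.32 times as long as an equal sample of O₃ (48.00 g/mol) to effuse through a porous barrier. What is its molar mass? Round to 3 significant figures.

Since effusion rate ∝ 1/√M, t_X/t_O₃ = √(M_X/M_O₃).
2.32 = √(M_X/48.00)
M_X = 48.00 × 2.32² = 48.00 × 5.382 = 258 g/mol

258 g/mol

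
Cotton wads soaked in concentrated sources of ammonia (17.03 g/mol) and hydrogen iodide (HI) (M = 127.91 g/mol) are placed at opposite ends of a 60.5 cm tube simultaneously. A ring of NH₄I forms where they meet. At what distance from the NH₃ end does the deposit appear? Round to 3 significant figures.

44.3 cm

The fronts meet when d_NH₃ + d_HI = L with d_NH₃/d_HI = √(M_HI/M_NH₃) (Graham's law). Here √(M_HI/M_NH₃) = √(127.91/17.03) = 2.741.
With d_NH₃ + d_HI = 60.5 cm, d_HI = 60.5/(1 + 2.741) = 16.17 cm.
d_NH₃ = 60.5 − 16.17 = 44.3 cm.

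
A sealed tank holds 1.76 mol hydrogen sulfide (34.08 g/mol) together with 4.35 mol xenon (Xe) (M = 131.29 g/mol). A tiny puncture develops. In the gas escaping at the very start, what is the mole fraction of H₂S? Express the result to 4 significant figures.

0.4426

Each component's effusion rate ∝ (its partial pressure)·(1/√M) ∝ n_i/√M_i.
So x_H₂S in the escaping gas = (n_H₂S/√M_H₂S) / Σ(n_i/√M_i)
= (1.76/√34.08) / (1.76/√34.08 + 4.35/√131.29) = 0.3015/(0.3015 + 0.3796) = 0.4426.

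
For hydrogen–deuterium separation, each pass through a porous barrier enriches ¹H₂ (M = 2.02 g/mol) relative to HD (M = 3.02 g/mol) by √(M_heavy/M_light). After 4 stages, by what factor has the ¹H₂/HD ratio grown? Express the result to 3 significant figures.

The single-stage factor is √(M_heavy/M_light), so 4 stages give [√(3.02/2.02)]^4 = (3.02/2.02)^(4/2).
= 1.49505^2 = 2.24.

2.24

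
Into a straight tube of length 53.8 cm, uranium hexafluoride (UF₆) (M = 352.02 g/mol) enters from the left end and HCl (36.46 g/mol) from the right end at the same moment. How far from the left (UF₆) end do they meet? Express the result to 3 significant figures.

13.1 cm

Distances travelled in equal time are proportional to diffusion rates, so d_UF₆/d_HCl = √(M_HCl/M_UF₆) = √(36.46/352.02) = 0.3218.
With d_UF₆ + d_HCl = 53.8 cm, d_HCl = 53.8/(1 + 0.3218) = 40.70 cm.
d_UF₆ = 53.8 − 40.70 = 13.1 cm.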